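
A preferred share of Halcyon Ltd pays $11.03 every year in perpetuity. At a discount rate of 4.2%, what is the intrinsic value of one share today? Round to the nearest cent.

Zero-growth DDM (perpetuity): P₀ = D/r = 11.03 / 0.042 = 262.6190

$262.62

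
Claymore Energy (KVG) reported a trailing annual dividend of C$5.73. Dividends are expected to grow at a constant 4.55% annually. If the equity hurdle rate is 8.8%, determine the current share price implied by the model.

C$140.96

Gordon growth model: P₀ = D₁/(r − g). D₁ = 5.73 × (1 + 0.0455) = 5.9907.
P₀ = 5.9907 / (0.088 − 0.0455) = 5.9907 / 0.0425 = 140.9580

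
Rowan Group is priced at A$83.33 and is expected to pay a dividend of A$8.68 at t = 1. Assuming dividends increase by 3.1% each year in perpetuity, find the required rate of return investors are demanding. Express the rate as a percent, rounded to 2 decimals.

Rearranging the constant-growth DDM: r = D₁/P₀ + g.
r = 8.6800 / 83.33 + 0.031 = 0.10416 + 0.031 = 0.13516

13.52%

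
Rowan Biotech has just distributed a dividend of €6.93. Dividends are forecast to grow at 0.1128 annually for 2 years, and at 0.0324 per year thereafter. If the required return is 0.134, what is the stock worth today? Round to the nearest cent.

€81.28

Two-stage DDM. Project D₁…D_2 at 0.1128, terminal growth 0.0324, discount at r = 0.134.
D_1 = 7.7117
D_2 = 8.5816
Terminal value at t=2: TV = D_3/(r−g) = 8.8596/(0.134−0.0324) = 87.2011
P₀ = 7.7117/(1+0.134)^1 + 8.5816/(1+0.134)^2 + 87.2011/(1+0.134)^2 = 81.2841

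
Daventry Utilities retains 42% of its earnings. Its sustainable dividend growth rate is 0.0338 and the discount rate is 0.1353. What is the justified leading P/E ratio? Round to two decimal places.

Payout ratio b = 1 − 0.42 = 0.58.
Justified leading P/E = b/(r−g) = 0.58/(0.1353−0.0338) = 5.7143

5.71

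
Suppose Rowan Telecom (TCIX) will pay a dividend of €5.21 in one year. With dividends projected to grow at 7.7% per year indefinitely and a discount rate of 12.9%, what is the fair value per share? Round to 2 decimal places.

Gordon growth model: P₀ = D₁/(r − g), with D₁ = 5.21 given directly.
P₀ = 5.2100 / (0.129 − 0.077) = 5.2100 / 0.052 = 100.1923

€100.19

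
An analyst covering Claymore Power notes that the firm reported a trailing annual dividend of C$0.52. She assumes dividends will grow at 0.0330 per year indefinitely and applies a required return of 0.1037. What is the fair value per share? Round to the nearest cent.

Gordon growth model: P₀ = D₁/(r − g). D₁ = 0.52 × (1 + 0.033) = 0.5372.
P₀ = 0.5372 / (0.1037 − 0.033) = 0.5372 / 0.0707 = 7.5977

C$7.60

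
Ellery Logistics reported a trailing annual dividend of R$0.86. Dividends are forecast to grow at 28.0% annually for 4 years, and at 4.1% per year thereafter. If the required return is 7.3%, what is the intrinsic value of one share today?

R$62.11

Two-stage DDM. Project D₁…D_4 at 0.28, terminal growth 0.041, discount at r = 0.073.
D_1 = 1.1008
D_2 = 1.4090
D_3 = 1.8036
D_4 = 2.3085
Terminal value at t=4: TV = D_5/(r−g) = 2.4032/(0.073−0.041) = 75.0999
P₀ = 1.1008/(1+0.073)^1 + 1.4090/(1+0.073)^2 + 1.8036/(1+0.073)^3 + 2.3085/(1+0.073)^4 + 75.0999/(1+0.073)^4 = 62.1065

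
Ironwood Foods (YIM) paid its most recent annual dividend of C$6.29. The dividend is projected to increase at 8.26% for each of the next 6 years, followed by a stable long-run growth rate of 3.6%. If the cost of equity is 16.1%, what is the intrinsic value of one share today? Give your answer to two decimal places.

Two-stage DDM. Project D₁…D_6 at 0.0826, terminal growth 0.036, discount at r = 0.161.
D_1 = 6.8096
D_2 = 7.3720
D_3 = 7.9810
D_4 = 8.6402
D_5 = 9.3539
D_6 = 10.1265
Terminal value at t=6: TV = D_7/(r−g) = 10.4910/(0.161−0.036) = 83.9283
P₀ = 6.8096/(1+0.161)^1 + 7.3720/(1+0.161)^2 + 7.9810/(1+0.161)^3 + 8.6402/(1+0.161)^4 + 9.3539/(1+0.161)^5 + 10.1265/(1+0.161)^6 + 83.9283/(1+0.161)^6 = 64.0291

C$64.03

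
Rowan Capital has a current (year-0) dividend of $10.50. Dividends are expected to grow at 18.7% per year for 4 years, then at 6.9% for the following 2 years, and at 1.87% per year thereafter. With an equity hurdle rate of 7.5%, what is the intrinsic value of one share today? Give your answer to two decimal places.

$364.37

Three-stage DDM. Project D₁…D_6; terminal Gordon value at t=6 with g = 0.0187; discount at r = 0.075.
D_1 = 12.4635
D_2 = 14.7942
D_3 = 17.5607
D_4 = 20.8445
D_5 = 22.2828
D_6 = 23.8203
TV_6 = 24.2658/(0.075−0.0187) = 431.0082
P₀ = Σ Dₜ/(1+r)ᵗ + TV_6/(1+r)^6 = 364.3725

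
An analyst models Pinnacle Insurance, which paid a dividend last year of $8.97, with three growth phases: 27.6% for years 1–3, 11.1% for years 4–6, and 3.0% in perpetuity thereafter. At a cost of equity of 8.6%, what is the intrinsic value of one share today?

$369.68

Three-stage DDM. Project D₁…D_6; terminal Gordon value at t=6 with g = 0.03; discount at r = 0.086.
D_1 = 11.4457
D_2 = 14.6047
D_3 = 18.6356
D_4 = 20.7042
D_5 = 23.0024
D_6 = 25.5556
TV_6 = 26.3223/(0.086−0.03) = 470.0411
P₀ = Σ Dₜ/(1+r)ᵗ + TV_6/(1+r)^6 = 369.6834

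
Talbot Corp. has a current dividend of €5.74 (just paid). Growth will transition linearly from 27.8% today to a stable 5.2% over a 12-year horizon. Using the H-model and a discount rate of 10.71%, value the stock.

€250.85

H-model: P₀ = D₀[(1+g_L) + H(g_S−g_L)]/(r−g_L), with H = 12/2 = 6.
P₀ = 5.74 × [(1+0.052) + 6×(0.278−0.052)] / (0.1071−0.052)
   = 5.74 × 2.4080 / 0.0551 = 250.8515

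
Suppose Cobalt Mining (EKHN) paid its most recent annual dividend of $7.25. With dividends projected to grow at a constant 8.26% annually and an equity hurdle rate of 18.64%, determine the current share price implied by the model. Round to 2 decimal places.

$75.62

Gordon growth model: P₀ = D₁/(r − g). D₁ = 7.25 × (1 + 0.0826) = 7.8488.
P₀ = 7.8488 / (0.1864 − 0.0826) = 7.8488 / 0.1038 = 75.6151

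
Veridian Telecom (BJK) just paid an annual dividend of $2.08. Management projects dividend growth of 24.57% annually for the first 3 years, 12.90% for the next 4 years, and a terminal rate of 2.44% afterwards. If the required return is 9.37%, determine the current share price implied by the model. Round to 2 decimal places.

$73.04

Three-stage DDM. Project D₁…D_7; terminal Gordon value at t=7 with g = 0.0244; discount at r = 0.0937.
D_1 = 2.5911
D_2 = 3.2277
D_3 = 4.0207
D_4 = 4.5394
D_5 = 5.1250
D_6 = 5.7861
D_7 = 6.5325
TV_7 = 6.6919/(0.0937−0.0244) = 96.5641
P₀ = Σ Dₜ/(1+r)ᵗ + TV_7/(1+r)^7 = 73.0441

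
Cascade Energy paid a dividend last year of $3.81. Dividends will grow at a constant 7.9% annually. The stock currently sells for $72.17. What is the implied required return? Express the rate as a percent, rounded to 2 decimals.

Rearranging the constant-growth DDM: r = D₁/P₀ + g.
D₁ = 3.81 × (1 + 0.079) = 4.1110.
r = 4.1110 / 72.17 + 0.079 = 0.05696 + 0.079 = 0.13596

13.60%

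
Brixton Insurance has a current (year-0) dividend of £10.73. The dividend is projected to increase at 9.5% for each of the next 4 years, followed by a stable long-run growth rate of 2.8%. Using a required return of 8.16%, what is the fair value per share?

Two-stage DDM. Project D₁…D_4 at 0.095, terminal growth 0.028, discount at r = 0.0816.
D_1 = 11.7493
D_2 = 12.8655
D_3 = 14.0878
D_4 = 15.4261
Terminal value at t=4: TV = D_5/(r−g) = 15.8580/(0.0816−0.028) = 295.8588
P₀ = 11.7493/(1+0.0816)^1 + 12.8655/(1+0.0816)^2 + 14.0878/(1+0.0816)^3 + 15.4261/(1+0.0816)^4 + 295.8588/(1+0.0816)^4 = 260.4471

£260.45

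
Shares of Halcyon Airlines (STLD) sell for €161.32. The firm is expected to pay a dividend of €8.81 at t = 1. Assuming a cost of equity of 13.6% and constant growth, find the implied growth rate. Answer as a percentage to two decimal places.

From P₀ = D₁/(r − g), the implied growth is g = r − D₁/P₀.
g = 0.136 − 8.81/161.32 = 0.136 − 0.05461 = 0.08139

8.14%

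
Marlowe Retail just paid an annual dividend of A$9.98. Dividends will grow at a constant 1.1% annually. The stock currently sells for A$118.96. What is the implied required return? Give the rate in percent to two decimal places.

Rearranging the constant-growth DDM: r = D₁/P₀ + g.
D₁ = 9.98 × (1 + 0.011) = 10.0898.
r = 10.0898 / 118.96 + 0.011 = 0.08482 + 0.011 = 0.09582

9.58%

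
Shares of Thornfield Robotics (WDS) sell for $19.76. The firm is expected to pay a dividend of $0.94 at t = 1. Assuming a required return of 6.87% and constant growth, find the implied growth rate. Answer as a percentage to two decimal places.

2.11%

From P₀ = D₁/(r − g), the implied growth is g = r − D₁/P₀.
g = 0.0687 − 0.94/19.76 = 0.0687 − 0.04757 = 0.02113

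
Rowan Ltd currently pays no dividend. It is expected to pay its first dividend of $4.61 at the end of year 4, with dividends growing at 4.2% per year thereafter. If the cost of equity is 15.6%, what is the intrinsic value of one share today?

$26.18

Deferred-dividend DDM. At t=3 the remaining stream is a growing perpetuity with first payment D_4 = 4.61.
V_3 = D_4/(r−g) = 4.61/(0.156−0.042) = 40.4386
P₀ = V_3/(1+r)^3 = 40.4386/(1+0.156)^3 = 26.1772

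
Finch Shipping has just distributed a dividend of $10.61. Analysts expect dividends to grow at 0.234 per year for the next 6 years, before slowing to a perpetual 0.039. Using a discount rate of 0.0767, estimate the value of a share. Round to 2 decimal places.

$768.09

Two-stage DDM. Project D₁…D_6 at 0.234, terminal growth 0.039, discount at r = 0.0767.
D_1 = 13.0927
D_2 = 16.1564
D_3 = 19.9370
D_4 = 24.6023
D_5 = 30.3593
D_6 = 37.4633
Terminal value at t=6: TV = D_7/(r−g) = 38.9244/(0.0767−0.039) = 1032.4774
P₀ = 13.0927/(1+0.0767)^1 + 16.1564/(1+0.0767)^2 + 19.9370/(1+0.0767)^3 + 24.6023/(1+0.0767)^4 + 30.3593/(1+0.0767)^5 + 37.4633/(1+0.0767)^6 + 1032.4774/(1+0.0767)^6 = 768.0946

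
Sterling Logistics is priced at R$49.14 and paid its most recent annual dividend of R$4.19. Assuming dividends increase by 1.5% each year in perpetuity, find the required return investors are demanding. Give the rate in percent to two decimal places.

Rearranging the constant-growth DDM: r = D₁/P₀ + g.
D₁ = 4.19 × (1 + 0.015) = 4.2528.
r = 4.2528 / 49.14 + 0.015 = 0.08655 + 0.015 = 0.10155

10.15%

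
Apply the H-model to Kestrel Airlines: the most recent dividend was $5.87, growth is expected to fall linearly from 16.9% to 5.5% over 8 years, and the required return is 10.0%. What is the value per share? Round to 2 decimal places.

H-model: P₀ = D₀[(1+g_L) + H(g_S−g_L)]/(r−g_L), with H = 8/2 = 4.
P₀ = 5.87 × [(1+0.055) + 4×(0.169−0.055)] / (0.1−0.055)
   = 5.87 × 1.5110 / 0.045 = 197.1016

$197.10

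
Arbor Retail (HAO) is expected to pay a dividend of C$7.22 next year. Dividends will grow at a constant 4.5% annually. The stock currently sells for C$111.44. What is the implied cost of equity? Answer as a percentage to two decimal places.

Rearranging the constant-growth DDM: r = D₁/P₀ + g.
r = 7.2200 / 111.44 + 0.045 = 0.06479 + 0.045 = 0.10979

10.98%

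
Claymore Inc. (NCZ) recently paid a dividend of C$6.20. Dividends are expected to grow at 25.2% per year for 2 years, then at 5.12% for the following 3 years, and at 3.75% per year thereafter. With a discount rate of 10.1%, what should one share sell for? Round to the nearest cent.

Three-stage DDM. Project D₁…D_5; terminal Gordon value at t=5 with g = 0.0375; discount at r = 0.101.
D_1 = 7.7624
D_2 = 9.7185
D_3 = 10.2161
D_4 = 10.7392
D_5 = 11.2890
TV_5 = 11.7124/(0.101−0.0375) = 184.4467
P₀ = Σ Dₜ/(1+r)ᵗ + TV_5/(1+r)^5 = 151.0161

C$151.02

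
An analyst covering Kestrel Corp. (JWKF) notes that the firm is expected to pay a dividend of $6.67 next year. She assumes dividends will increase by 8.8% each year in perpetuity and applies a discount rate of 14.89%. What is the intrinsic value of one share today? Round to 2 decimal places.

Gordon growth model: P₀ = D₁/(r − g), with D₁ = 6.67 given directly.
P₀ = 6.6700 / (0.1489 − 0.088) = 6.6700 / 0.0609 = 109.5238

$109.52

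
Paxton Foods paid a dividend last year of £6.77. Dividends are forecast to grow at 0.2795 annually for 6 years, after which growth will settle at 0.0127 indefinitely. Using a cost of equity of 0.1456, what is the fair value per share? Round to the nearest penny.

£161.02

Two-stage DDM. Project D₁…D_6 at 0.2795, terminal growth 0.0127, discount at r = 0.1456.
D_1 = 8.6622
D_2 = 11.0833
D_3 = 14.1811
D_4 = 18.1447
D_5 = 23.2161
D_6 = 29.7051
Terminal value at t=6: TV = D_7/(r−g) = 30.0823/(0.1456−0.0127) = 226.3530
P₀ = 8.6622/(1+0.1456)^1 + 11.0833/(1+0.1456)^2 + 14.1811/(1+0.1456)^3 + 18.1447/(1+0.1456)^4 + 23.2161/(1+0.1456)^5 + 29.7051/(1+0.1456)^6 + 226.3530/(1+0.1456)^6 = 161.0157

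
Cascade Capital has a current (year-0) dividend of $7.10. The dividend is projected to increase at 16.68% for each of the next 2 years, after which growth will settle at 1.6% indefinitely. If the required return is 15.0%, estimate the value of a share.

Two-stage DDM. Project D₁…D_2 at 0.1668, terminal growth 0.016, discount at r = 0.15.
D_1 = 8.2843
D_2 = 9.6661
Terminal value at t=2: TV = D_3/(r−g) = 9.8208/(0.15−0.016) = 73.2892
P₀ = 8.2843/(1+0.15)^1 + 9.6661/(1+0.15)^2 + 73.2892/(1+0.15)^2 = 69.9299

$69.93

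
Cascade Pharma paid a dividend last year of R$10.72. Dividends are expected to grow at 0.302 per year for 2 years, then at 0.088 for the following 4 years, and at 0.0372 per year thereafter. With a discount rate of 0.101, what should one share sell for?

R$318.29

Three-stage DDM. Project D₁…D_6; terminal Gordon value at t=6 with g = 0.0372; discount at r = 0.101.
D_1 = 13.9574
D_2 = 18.1726
D_3 = 19.7718
D_4 = 21.5117
D_5 = 23.4047
D_6 = 25.4643
TV_6 = 26.4116/(0.101−0.0372) = 413.9750
P₀ = Σ Dₜ/(1+r)ᵗ + TV_6/(1+r)^6 = 318.2923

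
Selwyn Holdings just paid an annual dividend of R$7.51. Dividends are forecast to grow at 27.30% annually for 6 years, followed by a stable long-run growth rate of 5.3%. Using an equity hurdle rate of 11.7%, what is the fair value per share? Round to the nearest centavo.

R$343.72

Two-stage DDM. Project D₁…D_6 at 0.273, terminal growth 0.053, discount at r = 0.117.
D_1 = 9.5602
D_2 = 12.1702
D_3 = 15.4926
D_4 = 19.7221
D_5 = 25.1063
D_6 = 31.9603
Terminal value at t=6: TV = D_7/(r−g) = 33.6542/(0.117−0.053) = 525.8462
P₀ = 9.5602/(1+0.117)^1 + 12.1702/(1+0.117)^2 + 15.4926/(1+0.117)^3 + 19.7221/(1+0.117)^4 + 25.1063/(1+0.117)^5 + 31.9603/(1+0.117)^6 + 525.8462/(1+0.117)^6 = 343.7235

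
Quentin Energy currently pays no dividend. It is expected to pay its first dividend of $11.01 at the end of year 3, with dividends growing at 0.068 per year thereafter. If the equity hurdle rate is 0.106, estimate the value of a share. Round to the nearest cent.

$236.86

Deferred-dividend DDM. At t=2 the remaining stream is a growing perpetuity with first payment D_3 = 11.01.
V_2 = D_3/(r−g) = 11.01/(0.106−0.068) = 289.7368
P₀ = V_2/(1+r)^2 = 289.7368/(1+0.106)^2 = 236.8610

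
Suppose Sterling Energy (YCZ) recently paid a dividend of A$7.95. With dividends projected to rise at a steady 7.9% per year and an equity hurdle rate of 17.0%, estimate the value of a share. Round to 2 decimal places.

A$94.26

Gordon growth model: P₀ = D₁/(r − g). D₁ = 7.95 × (1 + 0.079) = 8.5780.
P₀ = 8.5780 / (0.17 − 0.079) = 8.5780 / 0.091 = 94.2643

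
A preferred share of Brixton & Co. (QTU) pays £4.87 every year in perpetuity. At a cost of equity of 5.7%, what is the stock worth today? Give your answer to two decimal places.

£85.44

Zero-growth DDM (perpetuity): P₀ = D/r = 4.87 / 0.057 = 85.4386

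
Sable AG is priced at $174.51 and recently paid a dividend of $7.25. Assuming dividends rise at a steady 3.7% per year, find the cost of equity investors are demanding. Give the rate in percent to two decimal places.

8.01%

Rearranging the constant-growth DDM: r = D₁/P₀ + g.
D₁ = 7.25 × (1 + 0.037) = 7.5182.
r = 7.5182 / 174.51 + 0.037 = 0.04308 + 0.037 = 0.08008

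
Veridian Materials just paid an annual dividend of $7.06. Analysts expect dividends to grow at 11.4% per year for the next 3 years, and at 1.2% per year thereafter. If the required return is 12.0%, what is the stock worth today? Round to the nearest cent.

$86.05

Two-stage DDM. Project D₁…D_3 at 0.114, terminal growth 0.012, discount at r = 0.12.
D_1 = 7.8648
D_2 = 8.7614
D_3 = 9.7602
Terminal value at t=3: TV = D_4/(r−g) = 9.8774/(0.12−0.012) = 91.4570
P₀ = 7.8648/(1+0.12)^1 + 8.7614/(1+0.12)^2 + 9.7602/(1+0.12)^3 + 91.4570/(1+0.12)^3 = 86.0512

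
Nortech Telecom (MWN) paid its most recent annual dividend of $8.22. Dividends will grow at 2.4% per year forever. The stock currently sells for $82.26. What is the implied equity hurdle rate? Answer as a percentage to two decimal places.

12.63%

Rearranging the constant-growth DDM: r = D₁/P₀ + g.
D₁ = 8.22 × (1 + 0.024) = 8.4173.
r = 8.4173 / 82.26 + 0.024 = 0.10233 + 0.024 = 0.12633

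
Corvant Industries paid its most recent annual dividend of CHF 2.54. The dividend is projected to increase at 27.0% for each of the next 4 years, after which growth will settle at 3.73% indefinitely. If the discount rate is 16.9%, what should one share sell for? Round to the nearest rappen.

CHF 40.42

Two-stage DDM. Project D₁…D_4 at 0.27, terminal growth 0.0373, discount at r = 0.169.
D_1 = 3.2258
D_2 = 4.0968
D_3 = 5.2029
D_4 = 6.6077
Terminal value at t=4: TV = D_5/(r−g) = 6.8541/(0.169−0.0373) = 52.0436
P₀ = 3.2258/(1+0.169)^1 + 4.0968/(1+0.169)^2 + 5.2029/(1+0.169)^3 + 6.6077/(1+0.169)^4 + 52.0436/(1+0.169)^4 = 40.4207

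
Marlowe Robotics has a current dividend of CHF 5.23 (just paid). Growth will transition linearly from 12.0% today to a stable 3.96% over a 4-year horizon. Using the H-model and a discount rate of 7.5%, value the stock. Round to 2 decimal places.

H-model: P₀ = D₀[(1+g_L) + H(g_S−g_L)]/(r−g_L), with H = 4/2 = 2.
P₀ = 5.23 × [(1+0.0396) + 2×(0.12−0.0396)] / (0.075−0.0396)
   = 5.23 × 1.2004 / 0.0354 = 177.3472

CHF 177.35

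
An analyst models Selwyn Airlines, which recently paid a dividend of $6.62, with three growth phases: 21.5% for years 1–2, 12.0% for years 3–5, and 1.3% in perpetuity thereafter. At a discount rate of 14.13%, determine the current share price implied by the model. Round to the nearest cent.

Three-stage DDM. Project D₁…D_5; terminal Gordon value at t=5 with g = 0.013; discount at r = 0.1413.
D_1 = 8.0433
D_2 = 9.7726
D_3 = 10.9453
D_4 = 12.2588
D_5 = 13.7298
TV_5 = 13.9083/(0.1413−0.013) = 108.4045
P₀ = Σ Dₜ/(1+r)ᵗ + TV_5/(1+r)^5 = 92.2101

$92.21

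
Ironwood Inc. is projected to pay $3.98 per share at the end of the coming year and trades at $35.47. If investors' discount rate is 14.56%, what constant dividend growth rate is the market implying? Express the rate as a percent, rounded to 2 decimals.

3.34%

From P₀ = D₁/(r − g), the implied growth is g = r − D₁/P₀.
g = 0.1456 − 3.98/35.47 = 0.1456 − 0.11221 = 0.03339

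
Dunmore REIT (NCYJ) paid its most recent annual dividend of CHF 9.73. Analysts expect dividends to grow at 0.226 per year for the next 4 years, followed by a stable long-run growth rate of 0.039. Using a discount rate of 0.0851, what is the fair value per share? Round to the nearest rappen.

CHF 410.67

Two-stage DDM. Project D₁…D_4 at 0.226, terminal growth 0.039, discount at r = 0.0851.
D_1 = 11.9290
D_2 = 14.6249
D_3 = 17.9302
D_4 = 21.9824
Terminal value at t=4: TV = D_5/(r−g) = 22.8397/(0.0851−0.039) = 495.4380
P₀ = 11.9290/(1+0.0851)^1 + 14.6249/(1+0.0851)^2 + 17.9302/(1+0.0851)^3 + 21.9824/(1+0.0851)^4 + 495.4380/(1+0.0851)^4 = 410.6678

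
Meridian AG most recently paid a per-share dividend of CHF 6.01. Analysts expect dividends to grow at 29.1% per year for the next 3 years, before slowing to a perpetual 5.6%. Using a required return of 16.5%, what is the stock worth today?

Two-stage DDM. Project D₁…D_3 at 0.291, terminal growth 0.056, discount at r = 0.165.
D_1 = 7.7589
D_2 = 10.0168
D_3 = 12.9316
Terminal value at t=3: TV = D_4/(r−g) = 13.6558/(0.165−0.056) = 125.2826
P₀ = 7.7589/(1+0.165)^1 + 10.0168/(1+0.165)^2 + 12.9316/(1+0.165)^3 + 125.2826/(1+0.165)^3 = 101.4531

CHF 101.45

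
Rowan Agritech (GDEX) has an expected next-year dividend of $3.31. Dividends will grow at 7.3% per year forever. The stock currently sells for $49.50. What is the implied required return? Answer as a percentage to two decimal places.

Rearranging the constant-growth DDM: r = D₁/P₀ + g.
r = 3.3100 / 49.50 + 0.073 = 0.06687 + 0.073 = 0.13987

13.99%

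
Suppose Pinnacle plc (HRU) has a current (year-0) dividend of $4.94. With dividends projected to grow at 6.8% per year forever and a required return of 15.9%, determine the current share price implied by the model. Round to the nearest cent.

Gordon growth model: P₀ = D₁/(r − g). D₁ = 4.94 × (1 + 0.068) = 5.2759.
P₀ = 5.2759 / (0.159 − 0.068) = 5.2759 / 0.091 = 57.9771

$57.98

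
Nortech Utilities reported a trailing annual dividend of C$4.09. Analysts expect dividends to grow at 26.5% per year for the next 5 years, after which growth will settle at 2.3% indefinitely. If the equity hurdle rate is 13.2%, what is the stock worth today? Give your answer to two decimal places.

C$95.79

Two-stage DDM. Project D₁…D_5 at 0.265, terminal growth 0.023, discount at r = 0.132.
D_1 = 5.1739
D_2 = 6.5449
D_3 = 8.2793
D_4 = 10.4733
D_5 = 13.2488
Terminal value at t=5: TV = D_6/(r−g) = 13.5535/(0.132−0.023) = 124.3441
P₀ = 5.1739/(1+0.132)^1 + 6.5449/(1+0.132)^2 + 8.2793/(1+0.132)^3 + 10.4733/(1+0.132)^4 + 13.2488/(1+0.132)^5 + 124.3441/(1+0.132)^5 = 95.7864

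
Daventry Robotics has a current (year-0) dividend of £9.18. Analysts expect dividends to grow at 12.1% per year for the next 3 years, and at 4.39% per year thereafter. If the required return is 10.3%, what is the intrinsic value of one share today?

£198.67

Two-stage DDM. Project D₁…D_3 at 0.121, terminal growth 0.0439, discount at r = 0.103.
D_1 = 10.2908
D_2 = 11.5360
D_3 = 12.9318
Terminal value at t=3: TV = D_4/(r−g) = 13.4995/(0.103−0.0439) = 228.4183
P₀ = 10.2908/(1+0.103)^1 + 11.5360/(1+0.103)^2 + 12.9318/(1+0.103)^3 + 228.4183/(1+0.103)^3 = 198.6663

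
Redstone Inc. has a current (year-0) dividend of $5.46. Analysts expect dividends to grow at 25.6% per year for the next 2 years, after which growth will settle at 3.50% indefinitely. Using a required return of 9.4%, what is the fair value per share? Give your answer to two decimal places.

Two-stage DDM. Project D₁…D_2 at 0.256, terminal growth 0.035, discount at r = 0.094.
D_1 = 6.8578
D_2 = 8.6133
Terminal value at t=2: TV = D_3/(r−g) = 8.9148/(0.094−0.035) = 151.0985
P₀ = 6.8578/(1+0.094)^1 + 8.6133/(1+0.094)^2 + 151.0985/(1+0.094)^2 = 139.7136

$139.71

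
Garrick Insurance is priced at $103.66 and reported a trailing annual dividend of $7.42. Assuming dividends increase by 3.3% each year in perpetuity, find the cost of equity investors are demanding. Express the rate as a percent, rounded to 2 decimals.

Rearranging the constant-growth DDM: r = D₁/P₀ + g.
D₁ = 7.42 × (1 + 0.033) = 7.6649.
r = 7.6649 / 103.66 + 0.033 = 0.07394 + 0.033 = 0.10694

10.69%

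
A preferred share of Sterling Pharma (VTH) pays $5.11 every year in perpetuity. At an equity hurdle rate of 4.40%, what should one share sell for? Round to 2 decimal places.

Zero-growth DDM (perpetuity): P₀ = D/r = 5.11 / 0.044 = 116.1364

$116.14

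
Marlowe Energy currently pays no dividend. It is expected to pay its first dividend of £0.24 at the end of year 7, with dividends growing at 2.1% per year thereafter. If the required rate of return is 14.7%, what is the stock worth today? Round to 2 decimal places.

Deferred-dividend DDM. At t=6 the remaining stream is a growing perpetuity with first payment D_7 = 0.24.
V_6 = D_7/(r−g) = 0.24/(0.147−0.021) = 1.9048
P₀ = V_6/(1+r)^6 = 1.9048/(1+0.147)^6 = 0.8365

£0.84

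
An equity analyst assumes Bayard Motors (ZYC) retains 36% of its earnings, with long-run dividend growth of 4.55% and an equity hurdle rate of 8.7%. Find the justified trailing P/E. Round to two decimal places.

16.12

Payout ratio b = 1 − 0.36 = 0.64.
Justified trailing P/E = b(1+g)/(r−g) = 0.64×(1+0.0455)/(0.087−0.0455) = 16.1234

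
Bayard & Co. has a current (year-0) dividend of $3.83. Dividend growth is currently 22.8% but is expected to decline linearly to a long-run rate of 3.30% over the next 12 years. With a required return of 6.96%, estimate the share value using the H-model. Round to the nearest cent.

$230.53

H-model: P₀ = D₀[(1+g_L) + H(g_S−g_L)]/(r−g_L), with H = 12/2 = 6.
P₀ = 3.83 × [(1+0.033) + 6×(0.228−0.033)] / (0.0696−0.033)
   = 3.83 × 2.2030 / 0.0366 = 230.5325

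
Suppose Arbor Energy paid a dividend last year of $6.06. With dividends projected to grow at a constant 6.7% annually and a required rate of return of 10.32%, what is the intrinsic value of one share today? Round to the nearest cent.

Gordon growth model: P₀ = D₁/(r − g). D₁ = 6.06 × (1 + 0.067) = 6.4660.
P₀ = 6.4660 / (0.1032 − 0.067) = 6.4660 / 0.0362 = 178.6193

$178.62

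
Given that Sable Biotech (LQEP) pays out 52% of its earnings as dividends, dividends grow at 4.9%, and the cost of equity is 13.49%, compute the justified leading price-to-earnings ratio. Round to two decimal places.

6.05

Justified leading P/E = b/(r−g) = 0.52/(0.1349−0.049) = 6.0536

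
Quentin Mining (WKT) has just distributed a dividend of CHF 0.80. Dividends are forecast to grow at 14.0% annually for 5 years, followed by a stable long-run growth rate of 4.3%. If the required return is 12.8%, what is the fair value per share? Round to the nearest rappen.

CHF 14.48

Two-stage DDM. Project D₁…D_5 at 0.14, terminal growth 0.043, discount at r = 0.128.
D_1 = 0.9120
D_2 = 1.0397
D_3 = 1.1852
D_4 = 1.3512
D_5 = 1.5403
Terminal value at t=5: TV = D_6/(r−g) = 1.6066/(0.128−0.043) = 18.9008
P₀ = 0.9120/(1+0.128)^1 + 1.0397/(1+0.128)^2 + 1.1852/(1+0.128)^3 + 1.3512/(1+0.128)^4 + 1.5403/(1+0.128)^5 + 18.9008/(1+0.128)^5 = 14.4793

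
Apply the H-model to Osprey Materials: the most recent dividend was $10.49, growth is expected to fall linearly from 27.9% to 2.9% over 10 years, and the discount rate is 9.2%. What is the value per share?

H-model: P₀ = D₀[(1+g_L) + H(g_S−g_L)]/(r−g_L), with H = 10/2 = 5.
P₀ = 10.49 × [(1+0.029) + 5×(0.279−0.029)] / (0.092−0.029)
   = 10.49 × 2.2790 / 0.063 = 379.4716

$379.47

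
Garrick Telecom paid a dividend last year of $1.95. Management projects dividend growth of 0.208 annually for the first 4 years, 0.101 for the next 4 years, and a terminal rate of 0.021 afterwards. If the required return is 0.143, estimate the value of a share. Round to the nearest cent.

$35.37

Three-stage DDM. Project D₁…D_8; terminal Gordon value at t=8 with g = 0.021; discount at r = 0.143.
D_1 = 2.3556
D_2 = 2.8456
D_3 = 3.4374
D_4 = 4.1524
D_5 = 4.5718
D_6 = 5.0336
D_7 = 5.5420
D_8 = 6.1017
TV_8 = 6.2298/(0.143−0.021) = 51.0643
P₀ = Σ Dₜ/(1+r)ᵗ + TV_8/(1+r)^8 = 35.3722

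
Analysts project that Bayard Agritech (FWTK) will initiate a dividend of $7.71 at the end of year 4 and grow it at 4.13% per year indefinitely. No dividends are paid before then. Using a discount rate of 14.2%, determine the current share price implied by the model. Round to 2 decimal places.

$51.41

Deferred-dividend DDM. At t=3 the remaining stream is a growing perpetuity with first payment D_4 = 7.71.
V_3 = D_4/(r−g) = 7.71/(0.142−0.0413) = 76.5641
P₀ = V_3/(1+r)^3 = 76.5641/(1+0.142)^3 = 51.4075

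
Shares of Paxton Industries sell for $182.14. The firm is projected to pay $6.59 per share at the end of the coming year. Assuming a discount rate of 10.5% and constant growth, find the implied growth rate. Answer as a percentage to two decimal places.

From P₀ = D₁/(r − g), the implied growth is g = r − D₁/P₀.
g = 0.105 − 6.59/182.14 = 0.105 − 0.03618 = 0.06882

6.88%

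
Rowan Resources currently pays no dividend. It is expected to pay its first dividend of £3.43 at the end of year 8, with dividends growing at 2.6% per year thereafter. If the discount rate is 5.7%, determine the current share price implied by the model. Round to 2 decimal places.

£75.06

Deferred-dividend DDM. At t=7 the remaining stream is a growing perpetuity with first payment D_8 = 3.43.
V_7 = D_8/(r−g) = 3.43/(0.057−0.026) = 110.6452
P₀ = V_7/(1+r)^7 = 110.6452/(1+0.057)^7 = 75.0598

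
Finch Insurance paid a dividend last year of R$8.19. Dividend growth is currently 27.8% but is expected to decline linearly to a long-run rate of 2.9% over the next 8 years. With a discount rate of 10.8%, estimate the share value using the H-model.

R$209.93

H-model: P₀ = D₀[(1+g_L) + H(g_S−g_L)]/(r−g_L), with H = 8/2 = 4.
P₀ = 8.19 × [(1+0.029) + 4×(0.278−0.029)] / (0.108−0.029)
   = 8.19 × 2.0250 / 0.079 = 209.9335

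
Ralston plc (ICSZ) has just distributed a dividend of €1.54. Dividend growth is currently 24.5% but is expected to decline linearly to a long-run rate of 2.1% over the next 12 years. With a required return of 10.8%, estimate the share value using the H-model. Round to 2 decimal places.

H-model: P₀ = D₀[(1+g_L) + H(g_S−g_L)]/(r−g_L), with H = 12/2 = 6.
P₀ = 1.54 × [(1+0.021) + 6×(0.245−0.021)] / (0.108−0.021)
   = 1.54 × 2.3650 / 0.087 = 41.8632

€41.86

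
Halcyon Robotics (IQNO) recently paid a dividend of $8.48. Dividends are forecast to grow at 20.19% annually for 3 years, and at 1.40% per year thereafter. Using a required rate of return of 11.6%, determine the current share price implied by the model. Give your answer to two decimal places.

$134.87

Two-stage DDM. Project D₁…D_3 at 0.2019, terminal growth 0.014, discount at r = 0.116.
D_1 = 10.1921
D_2 = 12.2499
D_3 = 14.7232
Terminal value at t=3: TV = D_4/(r−g) = 14.9293/(0.116−0.014) = 146.3655
P₀ = 10.1921/(1+0.116)^1 + 12.2499/(1+0.116)^2 + 14.7232/(1+0.116)^3 + 146.3655/(1+0.116)^3 = 134.8654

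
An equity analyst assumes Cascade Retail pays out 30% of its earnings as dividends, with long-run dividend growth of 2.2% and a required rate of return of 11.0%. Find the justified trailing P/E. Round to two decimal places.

Justified trailing P/E = b(1+g)/(r−g) = 0.30×(1+0.022)/(0.11−0.022) = 3.4841

3.48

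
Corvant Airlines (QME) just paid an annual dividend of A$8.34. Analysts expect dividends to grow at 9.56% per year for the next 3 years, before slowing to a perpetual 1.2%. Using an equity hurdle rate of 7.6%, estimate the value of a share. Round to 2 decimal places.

Two-stage DDM. Project D₁…D_3 at 0.0956, terminal growth 0.012, discount at r = 0.076.
D_1 = 9.1373
D_2 = 10.0108
D_3 = 10.9679
Terminal value at t=3: TV = D_4/(r−g) = 11.0995/(0.076−0.012) = 173.4294
P₀ = 9.1373/(1+0.076)^1 + 10.0108/(1+0.076)^2 + 10.9679/(1+0.076)^3 + 173.4294/(1+0.076)^3 = 165.1576

A$165.16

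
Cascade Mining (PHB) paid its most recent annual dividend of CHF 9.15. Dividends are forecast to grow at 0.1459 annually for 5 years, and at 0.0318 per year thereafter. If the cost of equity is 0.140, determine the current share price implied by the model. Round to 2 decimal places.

Two-stage DDM. Project D₁…D_5 at 0.1459, terminal growth 0.0318, discount at r = 0.14.
D_1 = 10.4850
D_2 = 12.0147
D_3 = 13.7677
D_4 = 15.7764
D_5 = 18.0782
Terminal value at t=5: TV = D_6/(r−g) = 18.6531/(0.14−0.0318) = 172.3943
P₀ = 10.4850/(1+0.14)^1 + 12.0147/(1+0.14)^2 + 13.7677/(1+0.14)^3 + 15.7764/(1+0.14)^4 + 18.0782/(1+0.14)^5 + 172.3943/(1+0.14)^5 = 136.0015

CHF 136.00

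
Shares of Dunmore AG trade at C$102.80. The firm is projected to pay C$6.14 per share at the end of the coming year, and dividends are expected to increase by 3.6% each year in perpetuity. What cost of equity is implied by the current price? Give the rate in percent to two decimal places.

9.57%

Rearranging the constant-growth DDM: r = D₁/P₀ + g.
r = 6.1400 / 102.80 + 0.036 = 0.05973 + 0.036 = 0.09573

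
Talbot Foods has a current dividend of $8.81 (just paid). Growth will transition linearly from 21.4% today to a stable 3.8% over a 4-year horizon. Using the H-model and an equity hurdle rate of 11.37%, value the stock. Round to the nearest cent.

$161.77

H-model: P₀ = D₀[(1+g_L) + H(g_S−g_L)]/(r−g_L), with H = 4/2 = 2.
P₀ = 8.81 × [(1+0.038) + 2×(0.214−0.038)] / (0.1137−0.038)
   = 8.81 × 1.3900 / 0.0757 = 161.7688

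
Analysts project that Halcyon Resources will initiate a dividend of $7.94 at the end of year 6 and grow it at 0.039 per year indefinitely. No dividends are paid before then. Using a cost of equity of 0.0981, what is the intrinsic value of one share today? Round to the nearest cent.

Deferred-dividend DDM. At t=5 the remaining stream is a growing perpetuity with first payment D_6 = 7.94.
V_5 = D_6/(r−g) = 7.94/(0.0981−0.039) = 134.3486
P₀ = V_5/(1+r)^5 = 134.3486/(1+0.0981)^5 = 84.1441

$84.14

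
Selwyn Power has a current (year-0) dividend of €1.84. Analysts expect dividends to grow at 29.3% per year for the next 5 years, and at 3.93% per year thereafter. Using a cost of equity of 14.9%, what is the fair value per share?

Two-stage DDM. Project D₁…D_5 at 0.293, terminal growth 0.0393, discount at r = 0.149.
D_1 = 2.3791
D_2 = 3.0762
D_3 = 3.9775
D_4 = 5.1429
D_5 = 6.6498
Terminal value at t=5: TV = D_6/(r−g) = 6.9112/(0.149−0.0393) = 63.0006
P₀ = 2.3791/(1+0.149)^1 + 3.0762/(1+0.149)^2 + 3.9775/(1+0.149)^3 + 5.1429/(1+0.149)^4 + 6.6498/(1+0.149)^5 + 63.0006/(1+0.149)^5 = 44.7531

€44.75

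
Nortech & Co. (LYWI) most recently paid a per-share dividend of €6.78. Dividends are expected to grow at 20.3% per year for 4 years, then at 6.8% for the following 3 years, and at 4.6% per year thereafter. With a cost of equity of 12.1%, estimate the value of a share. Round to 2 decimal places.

Three-stage DDM. Project D₁…D_7; terminal Gordon value at t=7 with g = 0.046; discount at r = 0.121.
D_1 = 8.1563
D_2 = 9.8121
D_3 = 11.8039
D_4 = 14.2001
D_5 = 15.1657
D_6 = 16.1970
D_7 = 17.2984
TV_7 = 18.0941/(0.121−0.046) = 241.2550
P₀ = Σ Dₜ/(1+r)ᵗ + TV_7/(1+r)^7 = 165.4130

€165.41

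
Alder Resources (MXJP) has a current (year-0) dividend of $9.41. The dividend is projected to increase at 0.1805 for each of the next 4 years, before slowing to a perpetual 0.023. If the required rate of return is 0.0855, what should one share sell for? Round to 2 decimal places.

Two-stage DDM. Project D₁…D_4 at 0.1805, terminal growth 0.023, discount at r = 0.0855.
D_1 = 11.1085
D_2 = 13.1136
D_3 = 15.4806
D_4 = 18.2748
Terminal value at t=4: TV = D_5/(r−g) = 18.6952/(0.0855−0.023) = 299.1226
P₀ = 11.1085/(1+0.0855)^1 + 13.1136/(1+0.0855)^2 + 15.4806/(1+0.0855)^3 + 18.2748/(1+0.0855)^4 + 299.1226/(1+0.0855)^4 = 262.0700

$262.07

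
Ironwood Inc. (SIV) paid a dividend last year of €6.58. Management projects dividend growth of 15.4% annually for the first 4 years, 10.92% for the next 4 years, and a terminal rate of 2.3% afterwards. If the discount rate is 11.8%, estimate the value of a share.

€135.73

Three-stage DDM. Project D₁…D_8; terminal Gordon value at t=8 with g = 0.023; discount at r = 0.118.
D_1 = 7.5933
D_2 = 8.7627
D_3 = 10.1121
D_4 = 11.6694
D_5 = 12.9437
D_6 = 14.3572
D_7 = 15.9250
D_8 = 17.6640
TV_8 = 18.0703/(0.118−0.023) = 190.2132
P₀ = Σ Dₜ/(1+r)ᵗ + TV_8/(1+r)^8 = 135.7324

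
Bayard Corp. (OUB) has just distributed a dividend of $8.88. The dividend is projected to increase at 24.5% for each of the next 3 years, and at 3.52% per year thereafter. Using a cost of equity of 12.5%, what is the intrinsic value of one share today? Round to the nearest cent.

$171.48

Two-stage DDM. Project D₁…D_3 at 0.245, terminal growth 0.0352, discount at r = 0.125.
D_1 = 11.0556
D_2 = 13.7642
D_3 = 17.1365
Terminal value at t=3: TV = D_4/(r−g) = 17.7397/(0.125−0.0352) = 197.5463
P₀ = 11.0556/(1+0.125)^1 + 13.7642/(1+0.125)^2 + 17.1365/(1+0.125)^3 + 197.5463/(1+0.125)^3 = 171.4812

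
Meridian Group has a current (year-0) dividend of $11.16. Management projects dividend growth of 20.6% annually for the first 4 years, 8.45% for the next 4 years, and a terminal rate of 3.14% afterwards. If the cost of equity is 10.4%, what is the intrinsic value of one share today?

Three-stage DDM. Project D₁…D_8; terminal Gordon value at t=8 with g = 0.0314; discount at r = 0.104.
D_1 = 13.4590
D_2 = 16.2315
D_3 = 19.5752
D_4 = 23.6077
D_5 = 25.6025
D_6 = 27.7660
D_7 = 30.1122
D_8 = 32.6567
TV_8 = 33.6821/(0.104−0.0314) = 463.9404
P₀ = Σ Dₜ/(1+r)ᵗ + TV_8/(1+r)^8 = 326.9955

$327.00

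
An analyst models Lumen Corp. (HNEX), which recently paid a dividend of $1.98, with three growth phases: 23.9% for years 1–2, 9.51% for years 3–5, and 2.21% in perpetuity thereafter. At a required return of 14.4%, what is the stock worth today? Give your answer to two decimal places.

Three-stage DDM. Project D₁…D_5; terminal Gordon value at t=5 with g = 0.0221; discount at r = 0.144.
D_1 = 2.4532
D_2 = 3.0395
D_3 = 3.3286
D_4 = 3.6451
D_5 = 3.9918
TV_5 = 4.0800/(0.144−0.0221) = 33.4702
P₀ = Σ Dₜ/(1+r)ᵗ + TV_5/(1+r)^5 = 27.9372

$27.94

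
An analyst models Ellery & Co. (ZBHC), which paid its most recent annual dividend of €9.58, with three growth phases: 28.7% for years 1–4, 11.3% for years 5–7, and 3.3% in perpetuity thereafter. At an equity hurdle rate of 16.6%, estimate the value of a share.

€184.30

Three-stage DDM. Project D₁…D_7; terminal Gordon value at t=7 with g = 0.033; discount at r = 0.166.
D_1 = 12.3295
D_2 = 15.8680
D_3 = 20.4221
D_4 = 26.2833
D_5 = 29.2533
D_6 = 32.5589
D_7 = 36.2381
TV_7 = 37.4339/(0.166−0.033) = 281.4582
P₀ = Σ Dₜ/(1+r)ᵗ + TV_7/(1+r)^7 = 184.3005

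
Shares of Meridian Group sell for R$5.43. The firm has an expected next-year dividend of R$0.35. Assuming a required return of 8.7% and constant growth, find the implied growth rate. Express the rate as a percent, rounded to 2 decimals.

From P₀ = D₁/(r − g), the implied growth is g = r − D₁/P₀.
g = 0.087 − 0.35/5.43 = 0.087 − 0.06446 = 0.02254

2.25%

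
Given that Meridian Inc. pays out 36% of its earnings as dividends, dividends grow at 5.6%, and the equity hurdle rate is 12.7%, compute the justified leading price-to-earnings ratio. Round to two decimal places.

5.07

Justified leading P/E = b/(r−g) = 0.36/(0.127−0.056) = 5.0704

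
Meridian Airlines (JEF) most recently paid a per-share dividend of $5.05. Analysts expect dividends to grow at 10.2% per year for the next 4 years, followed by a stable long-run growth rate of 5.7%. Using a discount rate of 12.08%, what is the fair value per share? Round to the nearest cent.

$97.56

Two-stage DDM. Project D₁…D_4 at 0.102, terminal growth 0.057, discount at r = 0.1208.
D_1 = 5.5651
D_2 = 6.1327
D_3 = 6.7583
D_4 = 7.4476
Terminal value at t=4: TV = D_5/(r−g) = 7.8721/(0.1208−0.057) = 123.3878
P₀ = 5.5651/(1+0.1208)^1 + 6.1327/(1+0.1208)^2 + 6.7583/(1+0.1208)^3 + 7.4476/(1+0.1208)^4 + 123.3878/(1+0.1208)^4 = 97.5585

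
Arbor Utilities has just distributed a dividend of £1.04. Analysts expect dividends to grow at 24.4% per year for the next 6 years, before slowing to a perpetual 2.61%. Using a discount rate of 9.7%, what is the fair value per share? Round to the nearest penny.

Two-stage DDM. Project D₁…D_6 at 0.244, terminal growth 0.0261, discount at r = 0.097.
D_1 = 1.2938
D_2 = 1.6094
D_3 = 2.0021
D_4 = 2.4907
D_5 = 3.0984
D_6 = 3.8544
Terminal value at t=6: TV = D_7/(r−g) = 3.9550/(0.097−0.0261) = 55.7826
P₀ = 1.2938/(1+0.097)^1 + 1.6094/(1+0.097)^2 + 2.0021/(1+0.097)^3 + 2.4907/(1+0.097)^4 + 3.0984/(1+0.097)^5 + 3.8544/(1+0.097)^6 + 55.7826/(1+0.097)^6 = 41.9232

£41.92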